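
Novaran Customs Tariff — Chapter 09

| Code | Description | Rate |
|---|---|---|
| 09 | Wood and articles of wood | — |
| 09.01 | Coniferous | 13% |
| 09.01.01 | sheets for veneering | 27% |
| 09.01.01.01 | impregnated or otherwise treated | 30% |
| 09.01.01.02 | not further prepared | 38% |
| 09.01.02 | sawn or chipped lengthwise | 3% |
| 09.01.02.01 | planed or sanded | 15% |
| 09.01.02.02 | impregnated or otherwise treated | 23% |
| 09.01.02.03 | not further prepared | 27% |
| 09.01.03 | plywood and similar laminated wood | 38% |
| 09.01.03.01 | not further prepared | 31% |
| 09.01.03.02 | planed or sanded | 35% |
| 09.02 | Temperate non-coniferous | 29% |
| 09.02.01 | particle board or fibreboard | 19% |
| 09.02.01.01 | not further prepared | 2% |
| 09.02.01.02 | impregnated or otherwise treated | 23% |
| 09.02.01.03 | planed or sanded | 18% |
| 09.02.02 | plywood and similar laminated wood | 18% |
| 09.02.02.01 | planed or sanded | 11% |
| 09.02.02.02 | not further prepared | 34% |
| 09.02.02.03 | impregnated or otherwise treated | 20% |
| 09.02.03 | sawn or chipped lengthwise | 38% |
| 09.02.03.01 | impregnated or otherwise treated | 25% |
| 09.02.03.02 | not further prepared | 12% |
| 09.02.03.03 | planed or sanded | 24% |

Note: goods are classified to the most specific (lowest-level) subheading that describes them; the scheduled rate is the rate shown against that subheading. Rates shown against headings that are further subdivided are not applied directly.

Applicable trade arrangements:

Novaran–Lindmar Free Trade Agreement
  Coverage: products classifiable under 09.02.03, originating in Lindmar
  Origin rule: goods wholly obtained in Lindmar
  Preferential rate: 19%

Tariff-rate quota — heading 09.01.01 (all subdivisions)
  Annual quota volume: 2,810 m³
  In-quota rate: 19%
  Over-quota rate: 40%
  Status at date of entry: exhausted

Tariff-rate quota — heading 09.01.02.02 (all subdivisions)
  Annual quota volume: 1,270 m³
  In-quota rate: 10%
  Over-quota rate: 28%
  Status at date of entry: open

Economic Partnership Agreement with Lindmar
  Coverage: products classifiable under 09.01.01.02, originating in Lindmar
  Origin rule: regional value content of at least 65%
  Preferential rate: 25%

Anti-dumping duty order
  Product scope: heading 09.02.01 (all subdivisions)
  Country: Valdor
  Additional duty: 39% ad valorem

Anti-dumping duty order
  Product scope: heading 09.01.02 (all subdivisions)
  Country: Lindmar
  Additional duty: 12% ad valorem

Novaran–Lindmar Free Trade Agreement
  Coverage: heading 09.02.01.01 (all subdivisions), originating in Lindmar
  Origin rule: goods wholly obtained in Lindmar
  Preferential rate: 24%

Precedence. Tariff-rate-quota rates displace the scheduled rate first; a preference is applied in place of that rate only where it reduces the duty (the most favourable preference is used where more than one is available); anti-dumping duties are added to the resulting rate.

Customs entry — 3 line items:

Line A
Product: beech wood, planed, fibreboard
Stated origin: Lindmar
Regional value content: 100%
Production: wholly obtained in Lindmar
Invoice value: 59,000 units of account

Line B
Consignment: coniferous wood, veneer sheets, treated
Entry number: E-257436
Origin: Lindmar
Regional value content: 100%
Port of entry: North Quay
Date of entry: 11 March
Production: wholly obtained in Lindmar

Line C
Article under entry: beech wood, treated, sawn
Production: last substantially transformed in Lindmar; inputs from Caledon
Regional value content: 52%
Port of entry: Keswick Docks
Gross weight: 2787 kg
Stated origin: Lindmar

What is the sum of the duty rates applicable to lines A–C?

83%

Line A: beech → 09.02; fibreboard → 09.02.01; planed → 09.02.01.03. Scheduled 18%. Lindmar agreement on 09.02.03: 09.02.01.03 not covered; Lindmar agreement on 09.01.01.02: 09.02.01.03 not covered; Lindmar agreement on 09.02.01.01: 09.02.01.03 not covered. → 18%.
Line B: coniferous → 09.01; veneer sheets → 09.01.01; treated → 09.01.01.01. Scheduled 30%. quota on 09.01.01 exhausted → over-quota 40%; Lindmar agreement on 09.02.03: 09.01.01.01 not covered; Lindmar agreement on 09.01.01.02: 09.01.01.01 not covered; Lindmar agreement on 09.02.01.01: 09.01.01.01 not covered. → 40%.
Line C: beech → 09.02; sawn → 09.02.03; treated → 09.02.03.01. Scheduled 25%. Lindmar agreement on 09.02.03: not wholly obtained; Lindmar agreement on 09.01.01.02: 09.02.03.01 not covered; Lindmar agreement on 09.02.01.01: 09.02.03.01 not covered. → 25%.
Sum: 18% + 40% + 25% = 83%.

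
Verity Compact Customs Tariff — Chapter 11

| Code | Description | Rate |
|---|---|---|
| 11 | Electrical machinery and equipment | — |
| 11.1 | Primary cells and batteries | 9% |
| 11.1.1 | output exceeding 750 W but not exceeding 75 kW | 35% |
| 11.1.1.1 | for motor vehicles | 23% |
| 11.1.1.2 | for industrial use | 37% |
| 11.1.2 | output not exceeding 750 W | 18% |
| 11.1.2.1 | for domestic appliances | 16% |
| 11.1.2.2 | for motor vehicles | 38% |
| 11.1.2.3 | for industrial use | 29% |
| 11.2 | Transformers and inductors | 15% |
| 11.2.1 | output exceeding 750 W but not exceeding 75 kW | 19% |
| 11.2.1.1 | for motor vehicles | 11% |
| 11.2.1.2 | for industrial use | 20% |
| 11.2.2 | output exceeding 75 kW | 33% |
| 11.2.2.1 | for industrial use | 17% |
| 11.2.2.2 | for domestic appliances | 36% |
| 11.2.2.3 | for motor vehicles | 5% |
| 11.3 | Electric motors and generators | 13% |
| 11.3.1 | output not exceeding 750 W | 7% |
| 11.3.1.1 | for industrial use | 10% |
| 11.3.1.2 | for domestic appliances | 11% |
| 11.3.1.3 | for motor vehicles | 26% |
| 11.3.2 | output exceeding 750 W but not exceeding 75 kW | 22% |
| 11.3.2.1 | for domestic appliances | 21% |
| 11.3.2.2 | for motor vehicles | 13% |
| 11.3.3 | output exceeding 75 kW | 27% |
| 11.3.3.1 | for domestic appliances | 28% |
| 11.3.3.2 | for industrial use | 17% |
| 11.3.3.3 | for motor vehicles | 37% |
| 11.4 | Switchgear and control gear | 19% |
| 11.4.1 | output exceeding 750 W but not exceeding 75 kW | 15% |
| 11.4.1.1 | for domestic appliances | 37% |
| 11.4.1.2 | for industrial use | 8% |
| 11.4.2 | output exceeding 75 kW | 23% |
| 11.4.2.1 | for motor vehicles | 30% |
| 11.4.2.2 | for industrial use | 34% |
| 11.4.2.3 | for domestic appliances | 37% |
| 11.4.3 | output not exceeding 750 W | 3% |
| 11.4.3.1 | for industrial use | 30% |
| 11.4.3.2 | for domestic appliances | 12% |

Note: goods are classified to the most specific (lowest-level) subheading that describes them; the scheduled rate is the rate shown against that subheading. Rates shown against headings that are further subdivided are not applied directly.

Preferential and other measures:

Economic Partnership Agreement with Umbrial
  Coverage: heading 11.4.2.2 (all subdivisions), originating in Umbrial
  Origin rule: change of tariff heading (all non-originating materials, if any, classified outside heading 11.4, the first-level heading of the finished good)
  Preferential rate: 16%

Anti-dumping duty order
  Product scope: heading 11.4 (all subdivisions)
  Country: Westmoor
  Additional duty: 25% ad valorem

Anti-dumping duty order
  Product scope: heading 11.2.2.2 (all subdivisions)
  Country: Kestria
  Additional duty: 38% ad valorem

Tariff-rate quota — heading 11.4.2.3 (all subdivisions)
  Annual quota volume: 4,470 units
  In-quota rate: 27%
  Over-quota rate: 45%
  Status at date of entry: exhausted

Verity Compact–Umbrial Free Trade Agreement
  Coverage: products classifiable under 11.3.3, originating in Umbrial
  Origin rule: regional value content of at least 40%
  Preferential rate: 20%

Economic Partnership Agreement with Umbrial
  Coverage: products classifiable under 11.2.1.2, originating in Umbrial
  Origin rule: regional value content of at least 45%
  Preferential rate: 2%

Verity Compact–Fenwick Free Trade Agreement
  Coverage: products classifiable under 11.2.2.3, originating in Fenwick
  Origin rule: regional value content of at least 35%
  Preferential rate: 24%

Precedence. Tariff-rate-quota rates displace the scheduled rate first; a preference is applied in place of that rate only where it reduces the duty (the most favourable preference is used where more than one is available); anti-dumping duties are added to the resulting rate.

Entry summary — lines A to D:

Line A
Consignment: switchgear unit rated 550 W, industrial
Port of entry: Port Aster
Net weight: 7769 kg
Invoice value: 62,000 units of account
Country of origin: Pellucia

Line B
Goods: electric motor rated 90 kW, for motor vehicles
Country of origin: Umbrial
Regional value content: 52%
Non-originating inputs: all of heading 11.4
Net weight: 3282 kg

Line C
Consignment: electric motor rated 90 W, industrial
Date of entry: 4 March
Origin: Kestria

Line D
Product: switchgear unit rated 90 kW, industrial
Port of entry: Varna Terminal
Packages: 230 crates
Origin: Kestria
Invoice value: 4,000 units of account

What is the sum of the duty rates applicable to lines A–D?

Line A: switchgear unit → 11.4; rated 550 W → 11.4.3; industrial → 11.4.3.1. Scheduled 30%. No special measure applies. → 30%.
Line B: electric motor → 11.3; rated 90 kW → 11.3.3; for motor vehicles → 11.3.3.3. Scheduled 37%. Umbrial agreement on 11.4.2.2: 11.3.3.3 not covered; Umbrial agreement on 11.3.3: RVC ≥ 40% → 20% available; Umbrial agreement on 11.2.1.2: 11.3.3.3 not covered; preferential 20%. → 20%.
Line C: electric motor → 11.3; rated 90 W → 11.3.1; industrial → 11.3.1.1. Scheduled 10%. No special measure applies. → 10%.
Line D: switchgear unit → 11.4; rated 90 kW → 11.4.2; industrial → 11.4.2.2. Scheduled 34%. No special measure applies. → 34%.
Sum: 30% + 20% + 10% + 34% = 94%.

94%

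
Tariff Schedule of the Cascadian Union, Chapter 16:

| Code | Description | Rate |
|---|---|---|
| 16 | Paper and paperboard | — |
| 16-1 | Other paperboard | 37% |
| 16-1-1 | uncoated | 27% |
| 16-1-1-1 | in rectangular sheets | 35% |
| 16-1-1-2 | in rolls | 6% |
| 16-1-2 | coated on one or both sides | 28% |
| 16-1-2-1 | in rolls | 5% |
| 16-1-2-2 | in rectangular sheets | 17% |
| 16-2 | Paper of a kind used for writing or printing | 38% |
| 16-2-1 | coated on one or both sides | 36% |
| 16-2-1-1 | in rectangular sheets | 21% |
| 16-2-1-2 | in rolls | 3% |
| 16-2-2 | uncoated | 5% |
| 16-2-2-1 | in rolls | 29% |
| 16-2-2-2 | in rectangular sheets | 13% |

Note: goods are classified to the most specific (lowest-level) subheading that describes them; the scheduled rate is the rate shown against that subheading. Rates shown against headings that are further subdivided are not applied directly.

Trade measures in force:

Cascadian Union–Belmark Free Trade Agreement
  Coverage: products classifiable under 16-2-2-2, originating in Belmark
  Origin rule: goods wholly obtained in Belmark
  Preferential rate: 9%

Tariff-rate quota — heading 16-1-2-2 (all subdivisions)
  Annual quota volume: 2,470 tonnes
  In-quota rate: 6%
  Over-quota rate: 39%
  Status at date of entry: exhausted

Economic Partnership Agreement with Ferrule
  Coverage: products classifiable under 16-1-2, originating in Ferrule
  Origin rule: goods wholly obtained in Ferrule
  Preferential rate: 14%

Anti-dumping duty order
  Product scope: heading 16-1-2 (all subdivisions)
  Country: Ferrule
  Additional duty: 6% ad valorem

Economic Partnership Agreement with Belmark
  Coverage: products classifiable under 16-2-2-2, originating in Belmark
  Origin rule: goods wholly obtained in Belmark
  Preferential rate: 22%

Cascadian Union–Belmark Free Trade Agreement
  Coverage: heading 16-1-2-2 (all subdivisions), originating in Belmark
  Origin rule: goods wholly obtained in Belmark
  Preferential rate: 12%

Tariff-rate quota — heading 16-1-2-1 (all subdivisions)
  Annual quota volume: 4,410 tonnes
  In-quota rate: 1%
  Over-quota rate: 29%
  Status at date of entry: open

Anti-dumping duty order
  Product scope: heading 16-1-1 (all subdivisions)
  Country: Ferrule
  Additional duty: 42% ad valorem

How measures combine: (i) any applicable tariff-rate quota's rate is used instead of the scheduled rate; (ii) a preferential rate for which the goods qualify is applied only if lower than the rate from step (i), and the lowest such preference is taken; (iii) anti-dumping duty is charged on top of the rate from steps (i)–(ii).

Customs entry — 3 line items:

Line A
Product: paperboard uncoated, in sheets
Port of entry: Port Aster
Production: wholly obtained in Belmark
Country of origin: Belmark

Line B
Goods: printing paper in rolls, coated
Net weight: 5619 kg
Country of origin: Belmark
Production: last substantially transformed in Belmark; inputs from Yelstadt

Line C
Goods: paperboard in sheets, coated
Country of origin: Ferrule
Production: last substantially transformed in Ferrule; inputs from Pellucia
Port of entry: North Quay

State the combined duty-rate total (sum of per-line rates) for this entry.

83%

Line A: paperboard → 16-1; uncoated → 16-1-1; in sheets → 16-1-1-1. Scheduled 35%. Belmark agreement on 16-2-2-2: 16-1-1-1 not covered; Belmark agreement on 16-2-2-2: 16-1-1-1 not covered; Belmark agreement on 16-1-2-2: 16-1-1-1 not covered. → 35%.
Line B: printing paper → 16-2; coated → 16-2-1; in rolls → 16-2-1-2. Scheduled 3%. Belmark agreement on 16-2-2-2: 16-2-1-2 not covered; Belmark agreement on 16-2-2-2: 16-2-1-2 not covered; Belmark agreement on 16-1-2-2: 16-2-1-2 not covered. → 3%.
Line C: paperboard → 16-1; coated → 16-1-2; in sheets → 16-1-2-2. Scheduled 17%. quota on 16-1-2-2 exhausted → over-quota 39%; Ferrule agreement on 16-1-2: not wholly obtained; anti-dumping (Ferrule, 16-1-2): +6%; total 39% + 6% = 45%. → 45%.
Sum: 35% + 3% + 45% = 83%.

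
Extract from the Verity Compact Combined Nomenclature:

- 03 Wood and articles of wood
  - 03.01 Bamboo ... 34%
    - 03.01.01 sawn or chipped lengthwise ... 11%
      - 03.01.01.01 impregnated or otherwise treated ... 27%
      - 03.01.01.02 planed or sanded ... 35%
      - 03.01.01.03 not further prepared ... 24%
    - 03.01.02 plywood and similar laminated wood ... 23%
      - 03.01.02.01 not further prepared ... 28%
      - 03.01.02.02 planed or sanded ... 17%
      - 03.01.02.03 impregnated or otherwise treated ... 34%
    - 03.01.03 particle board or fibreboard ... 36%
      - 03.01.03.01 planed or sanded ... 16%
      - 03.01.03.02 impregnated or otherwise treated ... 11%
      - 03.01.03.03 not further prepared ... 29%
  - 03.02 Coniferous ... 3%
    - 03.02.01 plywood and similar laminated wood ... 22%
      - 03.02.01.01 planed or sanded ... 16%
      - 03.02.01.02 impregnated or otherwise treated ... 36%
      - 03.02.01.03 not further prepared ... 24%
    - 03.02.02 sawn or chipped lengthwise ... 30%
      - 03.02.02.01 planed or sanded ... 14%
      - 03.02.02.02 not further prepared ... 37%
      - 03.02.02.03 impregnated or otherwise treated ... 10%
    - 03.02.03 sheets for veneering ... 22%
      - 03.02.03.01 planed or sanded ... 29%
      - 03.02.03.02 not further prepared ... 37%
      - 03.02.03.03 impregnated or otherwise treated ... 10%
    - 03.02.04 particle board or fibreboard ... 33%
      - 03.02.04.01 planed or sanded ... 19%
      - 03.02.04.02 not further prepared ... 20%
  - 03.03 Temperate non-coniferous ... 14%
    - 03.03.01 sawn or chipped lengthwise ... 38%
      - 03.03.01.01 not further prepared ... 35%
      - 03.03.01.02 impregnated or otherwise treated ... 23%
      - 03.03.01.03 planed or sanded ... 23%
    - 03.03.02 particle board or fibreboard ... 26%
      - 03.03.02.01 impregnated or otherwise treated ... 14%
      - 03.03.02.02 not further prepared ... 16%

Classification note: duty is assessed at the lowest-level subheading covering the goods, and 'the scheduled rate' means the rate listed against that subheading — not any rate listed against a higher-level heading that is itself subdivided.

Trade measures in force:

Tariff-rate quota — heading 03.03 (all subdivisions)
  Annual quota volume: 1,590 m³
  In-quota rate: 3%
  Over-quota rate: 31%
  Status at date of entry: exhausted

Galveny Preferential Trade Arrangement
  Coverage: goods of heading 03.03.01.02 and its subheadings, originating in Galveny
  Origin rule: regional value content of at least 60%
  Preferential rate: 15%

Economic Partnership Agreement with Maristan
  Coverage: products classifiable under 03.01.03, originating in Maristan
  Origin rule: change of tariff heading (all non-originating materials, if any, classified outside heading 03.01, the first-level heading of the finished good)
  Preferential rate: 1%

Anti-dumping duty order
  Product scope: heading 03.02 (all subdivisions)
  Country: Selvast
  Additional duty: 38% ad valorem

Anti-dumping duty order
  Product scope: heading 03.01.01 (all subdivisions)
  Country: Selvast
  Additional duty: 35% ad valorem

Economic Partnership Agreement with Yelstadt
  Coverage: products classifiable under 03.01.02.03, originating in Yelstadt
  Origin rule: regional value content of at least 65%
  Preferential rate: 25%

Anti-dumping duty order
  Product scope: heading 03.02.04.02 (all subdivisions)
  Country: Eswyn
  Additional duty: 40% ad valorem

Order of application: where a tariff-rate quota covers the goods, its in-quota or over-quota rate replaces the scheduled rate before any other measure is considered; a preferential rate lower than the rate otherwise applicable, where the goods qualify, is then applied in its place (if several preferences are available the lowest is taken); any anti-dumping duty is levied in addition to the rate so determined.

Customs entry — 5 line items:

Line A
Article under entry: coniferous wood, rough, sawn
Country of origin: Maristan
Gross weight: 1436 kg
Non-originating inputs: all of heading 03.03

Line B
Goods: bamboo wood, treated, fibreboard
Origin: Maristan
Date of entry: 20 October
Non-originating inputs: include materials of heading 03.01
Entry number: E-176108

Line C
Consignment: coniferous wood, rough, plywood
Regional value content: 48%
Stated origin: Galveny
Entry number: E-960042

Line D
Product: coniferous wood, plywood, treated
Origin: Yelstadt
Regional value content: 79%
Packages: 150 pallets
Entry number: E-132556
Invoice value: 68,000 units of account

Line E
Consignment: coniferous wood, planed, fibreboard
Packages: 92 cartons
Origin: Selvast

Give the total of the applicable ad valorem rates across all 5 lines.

165%

Line A: coniferous → 03.02; sawn → 03.02.02; rough → 03.02.02.02. Scheduled 37%. Maristan agreement on 03.01.03: 03.02.02.02 not covered. → 37%.
Line B: bamboo → 03.01; fibreboard → 03.01.03; treated → 03.01.03.02. Scheduled 11%. Maristan agreement on 03.01.03: CTH not met. → 11%.
Line C: coniferous → 03.02; plywood → 03.02.01; rough → 03.02.01.03. Scheduled 24%. Galveny agreement on 03.03.01.02: 03.02.01.03 not covered. → 24%.
Line D: coniferous → 03.02; plywood → 03.02.01; treated → 03.02.01.02. Scheduled 36%. Yelstadt agreement on 03.01.02.03: 03.02.01.02 not covered. → 36%.
Line E: coniferous → 03.02; fibreboard → 03.02.04; planed → 03.02.04.01. Scheduled 19%. anti-dumping (Selvast, 03.02): +38%; total 19% + 38% = 57%. → 57%.
Sum: 37% + 11% + 24% + 36% + 57% = 165%.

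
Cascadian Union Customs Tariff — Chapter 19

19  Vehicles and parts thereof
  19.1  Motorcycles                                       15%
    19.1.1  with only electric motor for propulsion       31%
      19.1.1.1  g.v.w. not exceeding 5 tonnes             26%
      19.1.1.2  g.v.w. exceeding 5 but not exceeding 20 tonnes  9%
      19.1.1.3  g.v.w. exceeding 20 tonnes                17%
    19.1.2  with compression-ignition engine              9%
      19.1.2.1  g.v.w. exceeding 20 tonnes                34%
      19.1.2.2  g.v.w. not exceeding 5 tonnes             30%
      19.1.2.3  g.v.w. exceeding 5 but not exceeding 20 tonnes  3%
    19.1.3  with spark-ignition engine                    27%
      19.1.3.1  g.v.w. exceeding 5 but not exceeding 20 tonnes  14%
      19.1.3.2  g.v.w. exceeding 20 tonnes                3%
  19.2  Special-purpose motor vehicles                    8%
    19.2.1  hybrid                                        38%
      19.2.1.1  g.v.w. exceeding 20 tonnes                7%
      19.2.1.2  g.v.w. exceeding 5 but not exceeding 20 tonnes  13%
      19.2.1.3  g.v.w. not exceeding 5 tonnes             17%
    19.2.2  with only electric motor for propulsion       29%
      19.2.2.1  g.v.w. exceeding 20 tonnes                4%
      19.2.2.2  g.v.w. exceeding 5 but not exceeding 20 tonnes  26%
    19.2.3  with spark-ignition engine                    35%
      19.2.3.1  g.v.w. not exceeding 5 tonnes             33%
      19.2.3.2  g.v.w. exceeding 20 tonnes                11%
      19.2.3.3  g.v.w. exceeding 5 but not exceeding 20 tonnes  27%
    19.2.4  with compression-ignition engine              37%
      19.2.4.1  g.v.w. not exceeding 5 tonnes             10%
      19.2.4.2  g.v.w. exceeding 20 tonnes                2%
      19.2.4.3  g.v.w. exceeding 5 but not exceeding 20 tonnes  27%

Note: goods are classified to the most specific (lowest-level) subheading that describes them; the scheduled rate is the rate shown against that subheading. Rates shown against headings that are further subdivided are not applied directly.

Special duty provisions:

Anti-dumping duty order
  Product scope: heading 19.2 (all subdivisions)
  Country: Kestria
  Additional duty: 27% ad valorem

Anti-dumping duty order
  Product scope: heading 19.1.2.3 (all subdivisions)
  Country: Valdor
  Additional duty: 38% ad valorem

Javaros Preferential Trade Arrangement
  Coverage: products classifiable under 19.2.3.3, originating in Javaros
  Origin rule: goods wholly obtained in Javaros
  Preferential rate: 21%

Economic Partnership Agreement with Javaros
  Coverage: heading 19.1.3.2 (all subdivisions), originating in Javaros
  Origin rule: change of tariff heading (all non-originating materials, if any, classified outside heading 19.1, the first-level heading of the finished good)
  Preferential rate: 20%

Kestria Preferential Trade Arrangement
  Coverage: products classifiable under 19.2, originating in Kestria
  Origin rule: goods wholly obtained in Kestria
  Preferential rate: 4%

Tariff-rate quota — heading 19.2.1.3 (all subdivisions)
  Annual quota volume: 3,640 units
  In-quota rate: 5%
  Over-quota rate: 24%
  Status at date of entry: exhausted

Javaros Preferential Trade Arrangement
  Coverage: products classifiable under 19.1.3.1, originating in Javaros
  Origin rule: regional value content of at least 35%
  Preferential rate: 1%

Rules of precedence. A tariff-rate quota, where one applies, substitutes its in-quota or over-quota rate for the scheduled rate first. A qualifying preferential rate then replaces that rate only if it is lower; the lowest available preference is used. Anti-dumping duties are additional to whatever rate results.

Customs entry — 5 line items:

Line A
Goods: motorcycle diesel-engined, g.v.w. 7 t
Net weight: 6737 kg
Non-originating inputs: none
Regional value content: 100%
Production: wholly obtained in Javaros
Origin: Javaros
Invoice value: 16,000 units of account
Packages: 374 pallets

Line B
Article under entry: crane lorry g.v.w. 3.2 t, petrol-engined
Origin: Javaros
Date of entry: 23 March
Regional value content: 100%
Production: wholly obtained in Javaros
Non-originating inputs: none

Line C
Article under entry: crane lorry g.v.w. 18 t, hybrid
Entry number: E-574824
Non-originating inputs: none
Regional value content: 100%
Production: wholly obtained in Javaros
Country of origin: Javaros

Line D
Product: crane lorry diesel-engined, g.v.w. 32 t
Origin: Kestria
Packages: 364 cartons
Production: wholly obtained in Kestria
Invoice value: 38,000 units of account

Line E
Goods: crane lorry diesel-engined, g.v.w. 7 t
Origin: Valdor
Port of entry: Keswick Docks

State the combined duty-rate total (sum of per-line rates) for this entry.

Line A: motorcycle → 19.1; diesel-engined → 19.1.2; g.v.w. 7 t → 19.1.2.3. Scheduled 3%. Javaros agreement on 19.2.3.3: 19.1.2.3 not covered; Javaros agreement on 19.1.3.2: 19.1.2.3 not covered; Javaros agreement on 19.1.3.1: 19.1.2.3 not covered. → 3%.
Line B: crane lorry → 19.2; petrol-engined → 19.2.3; g.v.w. 3.2 t → 19.2.3.1. Scheduled 33%. Javaros agreement on 19.2.3.3: 19.2.3.1 not covered; Javaros agreement on 19.1.3.2: 19.2.3.1 not covered; Javaros agreement on 19.1.3.1: 19.2.3.1 not covered. → 33%.
Line C: crane lorry → 19.2; hybrid → 19.2.1; g.v.w. 18 t → 19.2.1.2. Scheduled 13%. Javaros agreement on 19.2.3.3: 19.2.1.2 not covered; Javaros agreement on 19.1.3.2: 19.2.1.2 not covered; Javaros agreement on 19.1.3.1: 19.2.1.2 not covered. → 13%.
Line D: crane lorry → 19.2; diesel-engined → 19.2.4; g.v.w. 32 t → 19.2.4.2. Scheduled 2%. Kestria agreement on 19.2: wholly obtained → 4% available; preference 4% not lower than 2% → no reduction; anti-dumping (Kestria, 19.2): +27%; total 2% + 27% = 29%. → 29%.
Line E: crane lorry → 19.2; diesel-engined → 19.2.4; g.v.w. 7 t → 19.2.4.3. Scheduled 27%. No special measure applies. → 27%.
Sum: 3% + 33% + 13% + 29% + 27% = 105%.

105%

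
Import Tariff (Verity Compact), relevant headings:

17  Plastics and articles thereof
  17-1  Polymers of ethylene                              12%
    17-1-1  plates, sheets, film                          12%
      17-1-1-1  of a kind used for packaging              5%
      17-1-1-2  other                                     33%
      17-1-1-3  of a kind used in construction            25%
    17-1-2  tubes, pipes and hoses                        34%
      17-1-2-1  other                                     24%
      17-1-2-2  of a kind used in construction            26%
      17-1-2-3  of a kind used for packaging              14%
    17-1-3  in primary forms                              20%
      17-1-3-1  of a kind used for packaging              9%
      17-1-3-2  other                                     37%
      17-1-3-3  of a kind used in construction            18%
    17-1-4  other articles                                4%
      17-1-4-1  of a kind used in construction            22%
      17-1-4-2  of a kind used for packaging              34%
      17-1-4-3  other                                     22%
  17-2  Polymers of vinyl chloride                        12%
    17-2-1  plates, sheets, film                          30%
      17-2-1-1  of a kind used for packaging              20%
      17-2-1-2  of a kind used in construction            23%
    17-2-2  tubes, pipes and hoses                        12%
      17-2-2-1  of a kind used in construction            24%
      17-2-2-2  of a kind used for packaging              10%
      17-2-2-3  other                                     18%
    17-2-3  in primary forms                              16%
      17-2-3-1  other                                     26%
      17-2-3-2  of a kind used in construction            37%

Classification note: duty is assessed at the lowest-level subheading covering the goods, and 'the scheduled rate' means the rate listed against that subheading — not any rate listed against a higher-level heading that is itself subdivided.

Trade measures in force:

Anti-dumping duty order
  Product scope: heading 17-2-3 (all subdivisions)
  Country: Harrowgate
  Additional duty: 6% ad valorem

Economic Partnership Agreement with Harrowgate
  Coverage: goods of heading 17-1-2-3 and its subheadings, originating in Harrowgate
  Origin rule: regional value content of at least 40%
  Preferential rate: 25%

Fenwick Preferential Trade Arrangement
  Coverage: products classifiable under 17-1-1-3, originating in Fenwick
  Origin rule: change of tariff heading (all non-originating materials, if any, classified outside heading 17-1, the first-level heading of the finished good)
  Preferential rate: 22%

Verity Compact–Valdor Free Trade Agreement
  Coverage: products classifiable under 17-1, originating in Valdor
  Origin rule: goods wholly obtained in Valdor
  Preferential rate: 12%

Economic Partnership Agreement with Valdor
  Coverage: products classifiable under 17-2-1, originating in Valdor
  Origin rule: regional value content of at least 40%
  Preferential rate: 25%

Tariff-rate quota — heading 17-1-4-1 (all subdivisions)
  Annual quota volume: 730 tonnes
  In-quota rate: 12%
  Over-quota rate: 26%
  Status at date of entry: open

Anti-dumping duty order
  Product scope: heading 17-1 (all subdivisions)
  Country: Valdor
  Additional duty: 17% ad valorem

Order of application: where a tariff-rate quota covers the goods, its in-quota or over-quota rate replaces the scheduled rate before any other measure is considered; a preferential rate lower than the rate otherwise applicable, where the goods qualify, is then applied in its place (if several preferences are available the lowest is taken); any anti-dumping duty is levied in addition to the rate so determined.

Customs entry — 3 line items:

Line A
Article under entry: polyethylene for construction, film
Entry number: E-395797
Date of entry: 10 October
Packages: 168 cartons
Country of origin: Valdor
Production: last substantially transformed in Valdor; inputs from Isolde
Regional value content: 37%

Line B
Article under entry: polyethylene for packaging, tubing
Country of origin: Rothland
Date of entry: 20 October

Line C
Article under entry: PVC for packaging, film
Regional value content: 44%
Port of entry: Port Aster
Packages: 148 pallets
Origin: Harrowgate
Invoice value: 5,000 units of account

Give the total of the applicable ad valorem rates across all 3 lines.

76%

Line A: polyethylene → 17-1; film → 17-1-1; for construction → 17-1-1-3. Scheduled 25%. Valdor agreement on 17-1: not wholly obtained; Valdor agreement on 17-2-1: 17-1-1-3 not covered; anti-dumping (Valdor, 17-1): +17%; total 25% + 17% = 42%. → 42%.
Line B: polyethylene → 17-1; tubing → 17-1-2; for packaging → 17-1-2-3. Scheduled 14%. No special measure applies. → 14%.
Line C: PVC → 17-2; film → 17-2-1; for packaging → 17-2-1-1. Scheduled 20%. Harrowgate agreement on 17-1-2-3: 17-2-1-1 not covered. → 20%.
Sum: 42% + 14% + 20% = 76%.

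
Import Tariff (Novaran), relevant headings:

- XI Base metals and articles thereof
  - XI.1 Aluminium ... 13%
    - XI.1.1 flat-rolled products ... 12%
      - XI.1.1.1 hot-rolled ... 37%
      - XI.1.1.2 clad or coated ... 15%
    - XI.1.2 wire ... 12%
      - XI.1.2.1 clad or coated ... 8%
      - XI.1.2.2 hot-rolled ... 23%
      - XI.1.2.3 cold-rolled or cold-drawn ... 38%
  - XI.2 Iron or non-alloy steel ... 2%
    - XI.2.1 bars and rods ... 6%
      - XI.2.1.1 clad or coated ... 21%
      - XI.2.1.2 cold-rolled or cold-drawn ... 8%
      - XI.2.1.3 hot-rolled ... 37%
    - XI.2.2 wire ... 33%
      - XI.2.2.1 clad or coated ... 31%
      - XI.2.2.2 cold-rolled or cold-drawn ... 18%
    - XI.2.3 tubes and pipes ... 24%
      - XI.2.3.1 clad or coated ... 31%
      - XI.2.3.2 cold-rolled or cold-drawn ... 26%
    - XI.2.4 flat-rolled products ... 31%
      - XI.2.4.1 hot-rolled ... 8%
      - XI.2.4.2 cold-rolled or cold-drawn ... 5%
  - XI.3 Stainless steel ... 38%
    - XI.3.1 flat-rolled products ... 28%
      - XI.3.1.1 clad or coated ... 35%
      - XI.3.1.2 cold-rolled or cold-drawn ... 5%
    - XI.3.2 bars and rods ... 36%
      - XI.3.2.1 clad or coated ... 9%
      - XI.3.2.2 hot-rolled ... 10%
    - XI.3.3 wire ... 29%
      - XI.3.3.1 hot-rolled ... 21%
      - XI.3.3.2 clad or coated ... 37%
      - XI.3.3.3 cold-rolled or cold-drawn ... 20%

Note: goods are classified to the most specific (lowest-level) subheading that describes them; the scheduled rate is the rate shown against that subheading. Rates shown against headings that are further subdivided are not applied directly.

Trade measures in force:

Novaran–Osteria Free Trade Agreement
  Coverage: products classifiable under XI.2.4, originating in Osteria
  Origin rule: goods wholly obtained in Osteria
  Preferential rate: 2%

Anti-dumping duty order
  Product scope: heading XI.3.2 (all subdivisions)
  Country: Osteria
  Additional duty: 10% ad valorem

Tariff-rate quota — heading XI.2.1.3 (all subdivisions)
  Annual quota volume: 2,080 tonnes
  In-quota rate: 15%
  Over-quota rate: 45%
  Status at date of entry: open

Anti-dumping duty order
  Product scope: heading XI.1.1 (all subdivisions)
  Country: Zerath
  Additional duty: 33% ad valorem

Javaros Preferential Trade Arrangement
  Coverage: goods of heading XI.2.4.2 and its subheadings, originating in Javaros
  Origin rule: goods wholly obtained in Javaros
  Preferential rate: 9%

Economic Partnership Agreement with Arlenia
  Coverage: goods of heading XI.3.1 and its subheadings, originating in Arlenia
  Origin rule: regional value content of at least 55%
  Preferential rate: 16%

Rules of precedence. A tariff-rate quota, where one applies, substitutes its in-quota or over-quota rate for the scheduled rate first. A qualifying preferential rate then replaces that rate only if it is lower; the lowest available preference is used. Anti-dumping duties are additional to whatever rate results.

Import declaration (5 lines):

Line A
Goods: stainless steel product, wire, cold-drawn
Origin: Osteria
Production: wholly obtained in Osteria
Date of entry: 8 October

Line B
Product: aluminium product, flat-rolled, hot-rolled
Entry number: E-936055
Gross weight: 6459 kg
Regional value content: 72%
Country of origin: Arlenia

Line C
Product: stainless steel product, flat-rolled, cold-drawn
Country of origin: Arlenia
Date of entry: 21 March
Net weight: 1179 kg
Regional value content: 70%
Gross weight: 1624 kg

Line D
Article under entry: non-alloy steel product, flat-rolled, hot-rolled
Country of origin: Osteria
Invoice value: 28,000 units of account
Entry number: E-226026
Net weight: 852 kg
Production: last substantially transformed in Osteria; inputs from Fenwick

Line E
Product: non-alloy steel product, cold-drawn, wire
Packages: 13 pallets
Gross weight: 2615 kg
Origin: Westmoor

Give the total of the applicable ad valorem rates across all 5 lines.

88%

Line A: stainless steel → XI.3; wire → XI.3.3; cold-drawn → XI.3.3.3. Scheduled 20%. Osteria agreement on XI.2.4: XI.3.3.3 not covered. → 20%.
Line B: aluminium → XI.1; flat-rolled → XI.1.1; hot-rolled → XI.1.1.1. Scheduled 37%. Arlenia agreement on XI.3.1: XI.1.1.1 not covered. → 37%.
Line C: stainless steel → XI.3; flat-rolled → XI.3.1; cold-drawn → XI.3.1.2. Scheduled 5%. Arlenia agreement on XI.3.1: RVC ≥ 55% → 16% available; preference 16% not lower than 5% → no reduction. → 5%.
Line D: non-alloy steel → XI.2; flat-rolled → XI.2.4; hot-rolled → XI.2.4.1. Scheduled 8%. Osteria agreement on XI.2.4: not wholly obtained. → 8%.
Line E: non-alloy steel → XI.2; wire → XI.2.2; cold-drawn → XI.2.2.2. Scheduled 18%. No special measure applies. → 18%.
Sum: 20% + 37% + 5% + 8% + 18% = 88%.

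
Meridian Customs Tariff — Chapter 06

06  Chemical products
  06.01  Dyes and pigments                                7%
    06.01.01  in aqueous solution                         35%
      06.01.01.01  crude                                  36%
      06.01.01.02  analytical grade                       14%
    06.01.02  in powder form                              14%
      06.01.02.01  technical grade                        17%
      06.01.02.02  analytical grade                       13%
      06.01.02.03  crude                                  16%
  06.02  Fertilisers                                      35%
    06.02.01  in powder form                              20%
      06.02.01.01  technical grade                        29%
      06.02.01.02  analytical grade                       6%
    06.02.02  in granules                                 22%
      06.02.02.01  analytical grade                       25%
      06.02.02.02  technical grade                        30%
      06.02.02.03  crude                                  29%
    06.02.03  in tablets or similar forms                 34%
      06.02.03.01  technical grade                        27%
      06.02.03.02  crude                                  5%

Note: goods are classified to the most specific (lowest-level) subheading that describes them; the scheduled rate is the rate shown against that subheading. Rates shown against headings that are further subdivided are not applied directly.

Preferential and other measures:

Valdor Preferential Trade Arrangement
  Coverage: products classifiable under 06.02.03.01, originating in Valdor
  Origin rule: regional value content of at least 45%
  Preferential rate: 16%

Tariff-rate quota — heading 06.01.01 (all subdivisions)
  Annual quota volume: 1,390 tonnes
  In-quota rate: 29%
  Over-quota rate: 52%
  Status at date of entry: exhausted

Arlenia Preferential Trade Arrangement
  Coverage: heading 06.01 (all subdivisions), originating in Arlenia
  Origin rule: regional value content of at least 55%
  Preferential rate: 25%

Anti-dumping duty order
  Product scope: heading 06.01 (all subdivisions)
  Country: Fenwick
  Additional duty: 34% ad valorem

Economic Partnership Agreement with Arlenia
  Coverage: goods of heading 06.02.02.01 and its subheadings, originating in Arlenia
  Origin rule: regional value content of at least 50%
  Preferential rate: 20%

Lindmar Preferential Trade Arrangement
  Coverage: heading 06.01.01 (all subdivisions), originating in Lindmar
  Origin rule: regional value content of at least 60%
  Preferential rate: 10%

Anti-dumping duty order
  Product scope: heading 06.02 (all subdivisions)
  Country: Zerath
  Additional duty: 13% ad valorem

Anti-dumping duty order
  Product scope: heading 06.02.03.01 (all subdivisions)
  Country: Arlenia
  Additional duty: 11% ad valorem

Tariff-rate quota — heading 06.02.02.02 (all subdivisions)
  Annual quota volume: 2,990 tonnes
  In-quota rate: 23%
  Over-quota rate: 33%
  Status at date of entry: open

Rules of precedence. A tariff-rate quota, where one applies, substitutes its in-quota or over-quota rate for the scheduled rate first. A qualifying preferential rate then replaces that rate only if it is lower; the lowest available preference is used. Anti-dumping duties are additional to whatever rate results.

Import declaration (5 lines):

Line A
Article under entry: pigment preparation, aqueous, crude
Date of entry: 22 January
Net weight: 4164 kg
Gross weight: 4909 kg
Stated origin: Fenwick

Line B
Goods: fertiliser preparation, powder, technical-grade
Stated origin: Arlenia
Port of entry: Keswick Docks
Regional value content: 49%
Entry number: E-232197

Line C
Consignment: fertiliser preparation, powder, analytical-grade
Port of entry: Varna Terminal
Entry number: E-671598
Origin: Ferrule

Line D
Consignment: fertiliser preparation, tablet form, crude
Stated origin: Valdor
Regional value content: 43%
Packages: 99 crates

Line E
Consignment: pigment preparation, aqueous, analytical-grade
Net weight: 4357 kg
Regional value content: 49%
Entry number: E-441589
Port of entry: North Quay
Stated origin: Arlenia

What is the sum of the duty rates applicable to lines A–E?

178%

Line A: pigment → 06.01; aqueous → 06.01.01; crude → 06.01.01.01. Scheduled 36%. quota on 06.01.01 exhausted → over-quota 52%; anti-dumping (Fenwick, 06.01): +34%; total 52% + 34% = 86%. → 86%.
Line B: fertiliser → 06.02; powder → 06.02.01; technical-grade → 06.02.01.01. Scheduled 29%. Arlenia agreement on 06.01: 06.02.01.01 not covered; Arlenia agreement on 06.02.02.01: 06.02.01.01 not covered. → 29%.
Line C: fertiliser → 06.02; powder → 06.02.01; analytical-grade → 06.02.01.02. Scheduled 6%. No special measure applies. → 6%.
Line D: fertiliser → 06.02; tablet form → 06.02.03; crude → 06.02.03.02. Scheduled 5%. Valdor agreement on 06.02.03.01: 06.02.03.02 not covered. → 5%.
Line E: pigment → 06.01; aqueous → 06.01.01; analytical-grade → 06.01.01.02. Scheduled 14%. quota on 06.01.01 exhausted → over-quota 52%; Arlenia agreement on 06.01: RVC < 55%; Arlenia agreement on 06.02.02.01: 06.01.01.02 not covered. → 52%.
Sum: 86% + 29% + 6% + 5% + 52% = 178%.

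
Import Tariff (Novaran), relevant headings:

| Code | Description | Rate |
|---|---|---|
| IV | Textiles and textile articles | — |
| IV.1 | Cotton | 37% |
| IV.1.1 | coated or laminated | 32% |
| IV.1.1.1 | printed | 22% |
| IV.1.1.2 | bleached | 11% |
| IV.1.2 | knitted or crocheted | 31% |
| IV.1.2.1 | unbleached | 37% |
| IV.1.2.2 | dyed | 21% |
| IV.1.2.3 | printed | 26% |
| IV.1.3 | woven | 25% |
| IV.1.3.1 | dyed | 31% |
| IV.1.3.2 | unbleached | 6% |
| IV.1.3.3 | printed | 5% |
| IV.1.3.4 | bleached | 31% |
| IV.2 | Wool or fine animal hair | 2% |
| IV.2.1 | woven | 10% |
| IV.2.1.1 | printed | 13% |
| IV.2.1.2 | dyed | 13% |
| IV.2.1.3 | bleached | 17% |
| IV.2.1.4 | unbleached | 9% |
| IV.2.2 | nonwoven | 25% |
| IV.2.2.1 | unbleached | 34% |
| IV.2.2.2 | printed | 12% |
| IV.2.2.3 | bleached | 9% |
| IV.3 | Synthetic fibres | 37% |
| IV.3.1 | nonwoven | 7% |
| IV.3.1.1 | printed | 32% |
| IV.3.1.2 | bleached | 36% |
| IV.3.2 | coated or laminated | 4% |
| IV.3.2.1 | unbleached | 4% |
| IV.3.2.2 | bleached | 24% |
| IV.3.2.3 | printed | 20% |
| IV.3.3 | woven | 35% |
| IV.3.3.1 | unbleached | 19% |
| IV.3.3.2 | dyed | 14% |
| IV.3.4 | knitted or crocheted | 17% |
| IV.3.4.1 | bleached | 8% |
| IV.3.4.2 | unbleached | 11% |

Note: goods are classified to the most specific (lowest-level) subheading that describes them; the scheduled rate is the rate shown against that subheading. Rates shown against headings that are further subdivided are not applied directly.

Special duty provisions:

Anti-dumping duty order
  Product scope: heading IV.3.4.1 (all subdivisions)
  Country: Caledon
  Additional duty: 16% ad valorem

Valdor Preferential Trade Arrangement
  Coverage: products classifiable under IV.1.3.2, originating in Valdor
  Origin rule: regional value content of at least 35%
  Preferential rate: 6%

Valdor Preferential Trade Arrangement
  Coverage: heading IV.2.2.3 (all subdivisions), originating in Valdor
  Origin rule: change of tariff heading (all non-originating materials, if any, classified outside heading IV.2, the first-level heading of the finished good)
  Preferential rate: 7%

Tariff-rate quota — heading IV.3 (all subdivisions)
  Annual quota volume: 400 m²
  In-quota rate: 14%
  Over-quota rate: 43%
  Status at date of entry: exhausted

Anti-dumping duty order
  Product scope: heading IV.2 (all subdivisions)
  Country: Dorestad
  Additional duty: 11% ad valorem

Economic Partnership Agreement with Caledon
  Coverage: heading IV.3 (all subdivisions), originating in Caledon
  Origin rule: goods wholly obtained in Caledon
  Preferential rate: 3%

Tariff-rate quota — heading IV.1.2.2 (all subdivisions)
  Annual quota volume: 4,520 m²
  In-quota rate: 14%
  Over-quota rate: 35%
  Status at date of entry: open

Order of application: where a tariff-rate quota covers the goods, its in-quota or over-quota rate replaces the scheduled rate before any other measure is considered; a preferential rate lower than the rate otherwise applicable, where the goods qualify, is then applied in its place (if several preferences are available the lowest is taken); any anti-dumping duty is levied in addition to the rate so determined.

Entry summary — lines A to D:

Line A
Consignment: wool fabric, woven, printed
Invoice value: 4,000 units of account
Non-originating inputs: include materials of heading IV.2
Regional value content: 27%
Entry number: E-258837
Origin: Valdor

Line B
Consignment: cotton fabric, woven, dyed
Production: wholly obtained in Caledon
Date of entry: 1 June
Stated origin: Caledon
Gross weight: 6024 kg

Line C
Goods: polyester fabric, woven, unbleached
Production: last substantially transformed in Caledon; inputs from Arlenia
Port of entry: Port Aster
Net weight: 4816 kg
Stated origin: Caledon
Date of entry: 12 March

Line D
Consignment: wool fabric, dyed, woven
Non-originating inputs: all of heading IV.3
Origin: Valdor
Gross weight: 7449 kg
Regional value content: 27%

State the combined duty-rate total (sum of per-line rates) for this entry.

Line A: wool → IV.2; woven → IV.2.1; printed → IV.2.1.1. Scheduled 13%. Valdor agreement on IV.1.3.2: IV.2.1.1 not covered; Valdor agreement on IV.2.2.3: IV.2.1.1 not covered. → 13%.
Line B: cotton → IV.1; woven → IV.1.3; dyed → IV.1.3.1. Scheduled 31%. Caledon agreement on IV.3: IV.1.3.1 not covered. → 31%.
Line C: polyester → IV.3; woven → IV.3.3; unbleached → IV.3.3.1. Scheduled 19%. quota on IV.3 exhausted → over-quota 43%; Caledon agreement on IV.3: not wholly obtained. → 43%.
Line D: wool → IV.2; woven → IV.2.1; dyed → IV.2.1.2. Scheduled 13%. Valdor agreement on IV.1.3.2: IV.2.1.2 not covered; Valdor agreement on IV.2.2.3: IV.2.1.2 not covered. → 13%.
Sum: 13% + 31% + 43% + 13% = 100%.

100%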